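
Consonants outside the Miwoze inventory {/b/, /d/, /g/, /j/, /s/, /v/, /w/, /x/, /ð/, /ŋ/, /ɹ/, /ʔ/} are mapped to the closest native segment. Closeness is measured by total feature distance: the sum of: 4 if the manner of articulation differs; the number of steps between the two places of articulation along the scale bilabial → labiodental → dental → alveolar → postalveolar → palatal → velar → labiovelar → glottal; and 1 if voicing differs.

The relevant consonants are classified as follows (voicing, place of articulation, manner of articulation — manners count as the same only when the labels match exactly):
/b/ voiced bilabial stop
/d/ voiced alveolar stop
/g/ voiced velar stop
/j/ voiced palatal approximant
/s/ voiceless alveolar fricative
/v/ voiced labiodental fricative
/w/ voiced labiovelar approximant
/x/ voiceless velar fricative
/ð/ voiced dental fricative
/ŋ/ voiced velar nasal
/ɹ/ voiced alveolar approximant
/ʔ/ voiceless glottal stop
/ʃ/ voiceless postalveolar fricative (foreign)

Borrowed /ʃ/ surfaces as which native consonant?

/s/ is closest: same manner (fricative), place distance 1 (postalveolar→alveolar), same voicing; total 1. Next closest is /x/ at distance 2.

s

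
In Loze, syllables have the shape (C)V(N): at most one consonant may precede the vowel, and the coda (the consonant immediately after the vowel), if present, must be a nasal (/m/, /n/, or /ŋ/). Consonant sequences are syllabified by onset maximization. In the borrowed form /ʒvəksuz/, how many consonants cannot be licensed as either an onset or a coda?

3

Under (C)V(N), the unsyllabifiable consonants are /ʒ/, /k/, /z/ (only a nasal (/m/, /n/, or /ŋ/) is licensed in coda position; onsets are limited to one consonant).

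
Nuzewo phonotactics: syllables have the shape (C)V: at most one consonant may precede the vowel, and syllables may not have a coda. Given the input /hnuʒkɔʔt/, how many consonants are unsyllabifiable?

Under (C)V, the unsyllabifiable consonants are /h/, /ʒ/, /ʔ/, /t/ (no codas are permitted; onsets are limited to one consonant).

4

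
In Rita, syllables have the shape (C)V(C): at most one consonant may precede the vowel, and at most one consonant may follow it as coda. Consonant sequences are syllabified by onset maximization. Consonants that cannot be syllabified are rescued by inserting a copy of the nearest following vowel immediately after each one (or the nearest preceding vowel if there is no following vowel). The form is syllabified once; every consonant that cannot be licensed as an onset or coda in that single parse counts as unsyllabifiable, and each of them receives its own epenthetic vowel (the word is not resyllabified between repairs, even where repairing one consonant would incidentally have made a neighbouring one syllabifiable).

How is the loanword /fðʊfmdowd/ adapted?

fʊðʊfmodowdo

The consonants /f/, /m/, /d/ cannot be parsed into a legal (C)V(C) syllable (at most one coda consonant is licensed; onsets are limited to one consonant).
Epenthesis after each stranded consonant: /f/ → /fʊ/, /m/ → /mo/, /d/ → /do/.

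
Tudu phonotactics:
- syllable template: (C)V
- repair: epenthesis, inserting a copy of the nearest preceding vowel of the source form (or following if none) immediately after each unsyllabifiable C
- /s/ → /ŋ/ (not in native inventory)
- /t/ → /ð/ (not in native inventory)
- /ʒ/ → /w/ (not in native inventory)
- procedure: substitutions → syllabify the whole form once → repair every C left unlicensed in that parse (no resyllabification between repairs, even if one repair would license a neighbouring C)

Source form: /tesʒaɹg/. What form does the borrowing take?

ðeŋewaɹaga

Substitution: /t/ → /ð/, /s/ → /ŋ/, /ʒ/ → /w/, giving /ðeŋwaɹg/.
Syllabifying with onset maximization leaves /ŋ/, /ɹ/, /g/ stranded (no codas are permitted; onsets are limited to one consonant).
Inserting the epenthetic vowel yields /ŋ/ → /ŋe/, /ɹ/ → /ɹa/, /g/ → /ga/.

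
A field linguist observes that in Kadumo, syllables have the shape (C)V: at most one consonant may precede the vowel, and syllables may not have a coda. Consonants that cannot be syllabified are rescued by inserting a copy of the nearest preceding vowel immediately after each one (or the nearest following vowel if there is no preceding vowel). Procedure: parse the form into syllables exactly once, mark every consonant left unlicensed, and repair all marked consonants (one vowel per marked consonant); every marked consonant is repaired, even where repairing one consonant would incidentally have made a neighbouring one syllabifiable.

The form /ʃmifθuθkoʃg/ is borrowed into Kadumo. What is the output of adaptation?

ʃimifiθuθukoʃogo

The consonants /ʃ/, /f/, /θ/, /ʃ/, /g/ cannot be parsed into a legal (C)V syllable (no codas are permitted; onsets are limited to one consonant).
Inserting the epenthetic vowel yields /ʃ/ → /ʃi/, /f/ → /fi/, /θ/ → /θu/, /ʃ/ → /ʃo/, /g/ → /go/.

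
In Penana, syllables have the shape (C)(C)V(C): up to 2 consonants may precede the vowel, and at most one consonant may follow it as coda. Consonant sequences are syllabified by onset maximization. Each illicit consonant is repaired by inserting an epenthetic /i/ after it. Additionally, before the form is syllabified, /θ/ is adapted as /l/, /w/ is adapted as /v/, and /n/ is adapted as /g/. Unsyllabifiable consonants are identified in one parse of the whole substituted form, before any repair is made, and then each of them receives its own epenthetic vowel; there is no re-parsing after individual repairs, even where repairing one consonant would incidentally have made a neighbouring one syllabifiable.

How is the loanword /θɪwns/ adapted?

lɪvgisi

Substitution: /θ/ → /l/, /w/ → /v/, /n/ → /g/, giving /lɪvgs/.
Under (C)(C)V(C), the unsyllabifiable consonants are /g/, /s/ (at most one coda consonant is licensed; onsets may contain at most 2 consonants).
Epenthesis after each stranded consonant: /g/ → /gi/, /s/ → /si/.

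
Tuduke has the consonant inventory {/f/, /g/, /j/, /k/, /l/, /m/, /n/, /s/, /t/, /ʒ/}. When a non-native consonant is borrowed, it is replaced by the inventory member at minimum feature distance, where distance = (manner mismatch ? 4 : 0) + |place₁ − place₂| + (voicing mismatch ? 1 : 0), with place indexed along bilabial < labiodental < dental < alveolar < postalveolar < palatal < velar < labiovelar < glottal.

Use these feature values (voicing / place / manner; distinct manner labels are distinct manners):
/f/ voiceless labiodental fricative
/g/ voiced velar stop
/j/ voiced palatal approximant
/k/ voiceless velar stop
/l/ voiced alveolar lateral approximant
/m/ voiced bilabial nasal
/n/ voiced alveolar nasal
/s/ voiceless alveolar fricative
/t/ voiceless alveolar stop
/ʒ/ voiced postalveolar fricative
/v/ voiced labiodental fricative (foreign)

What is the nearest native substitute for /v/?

f

/f/ is closest: same manner (fricative), place distance 0 (labiodental→labiodental), voicing differs (+1); total 1. Next closest is /s/ at distance 3.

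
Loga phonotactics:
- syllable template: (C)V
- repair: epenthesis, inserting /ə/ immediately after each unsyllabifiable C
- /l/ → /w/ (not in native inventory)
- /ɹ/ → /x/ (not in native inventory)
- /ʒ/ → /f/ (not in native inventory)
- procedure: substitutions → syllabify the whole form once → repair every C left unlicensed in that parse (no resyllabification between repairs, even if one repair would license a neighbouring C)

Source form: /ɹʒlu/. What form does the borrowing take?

Substitution: /ɹ/ → /x/, /ʒ/ → /f/, /l/ → /w/, giving /xfwu/.
The consonants /x/, /f/ cannot be parsed into a legal (C)V syllable (no codas are permitted; onsets are limited to one consonant).
Inserting the epenthetic vowel yields /x/ → /xə/, /f/ → /fə/.

xəfəwu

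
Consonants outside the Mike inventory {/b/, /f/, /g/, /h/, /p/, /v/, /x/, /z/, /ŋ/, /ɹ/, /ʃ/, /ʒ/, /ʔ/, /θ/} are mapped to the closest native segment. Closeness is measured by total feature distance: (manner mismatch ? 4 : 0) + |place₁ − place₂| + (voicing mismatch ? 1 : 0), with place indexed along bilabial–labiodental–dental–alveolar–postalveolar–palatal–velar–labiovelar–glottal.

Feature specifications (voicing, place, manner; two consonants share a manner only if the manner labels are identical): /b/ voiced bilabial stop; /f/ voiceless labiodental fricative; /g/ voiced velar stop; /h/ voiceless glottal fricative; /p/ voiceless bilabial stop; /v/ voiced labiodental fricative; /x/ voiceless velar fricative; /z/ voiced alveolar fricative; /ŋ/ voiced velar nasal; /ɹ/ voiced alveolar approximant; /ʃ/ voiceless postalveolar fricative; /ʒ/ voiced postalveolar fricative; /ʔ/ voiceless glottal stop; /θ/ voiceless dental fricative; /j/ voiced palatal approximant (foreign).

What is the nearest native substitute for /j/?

/ɹ/ is closest: same manner (approximant), place distance 2 (palatal→alveolar), same voicing; total 2. Next closest is /g/ at distance 5.

ɹ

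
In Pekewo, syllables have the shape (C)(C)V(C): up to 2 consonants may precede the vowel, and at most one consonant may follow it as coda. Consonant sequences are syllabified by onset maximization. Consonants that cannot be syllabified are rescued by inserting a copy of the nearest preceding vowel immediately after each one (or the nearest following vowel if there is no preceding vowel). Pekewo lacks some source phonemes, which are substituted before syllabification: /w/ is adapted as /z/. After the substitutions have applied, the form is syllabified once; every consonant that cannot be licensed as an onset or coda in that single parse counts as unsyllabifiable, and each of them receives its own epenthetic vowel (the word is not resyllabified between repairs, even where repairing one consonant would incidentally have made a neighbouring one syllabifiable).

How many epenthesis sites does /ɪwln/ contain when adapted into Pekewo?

After substitution the input is /ɪzln/.
The unsyllabifiable consonants are /l/, /n/; each receives one epenthetic vowel.

2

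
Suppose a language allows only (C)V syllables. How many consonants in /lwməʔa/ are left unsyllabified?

The consonants /l/, /w/ cannot be parsed into a legal (C)V syllable (no codas are permitted; onsets are limited to one consonant).

2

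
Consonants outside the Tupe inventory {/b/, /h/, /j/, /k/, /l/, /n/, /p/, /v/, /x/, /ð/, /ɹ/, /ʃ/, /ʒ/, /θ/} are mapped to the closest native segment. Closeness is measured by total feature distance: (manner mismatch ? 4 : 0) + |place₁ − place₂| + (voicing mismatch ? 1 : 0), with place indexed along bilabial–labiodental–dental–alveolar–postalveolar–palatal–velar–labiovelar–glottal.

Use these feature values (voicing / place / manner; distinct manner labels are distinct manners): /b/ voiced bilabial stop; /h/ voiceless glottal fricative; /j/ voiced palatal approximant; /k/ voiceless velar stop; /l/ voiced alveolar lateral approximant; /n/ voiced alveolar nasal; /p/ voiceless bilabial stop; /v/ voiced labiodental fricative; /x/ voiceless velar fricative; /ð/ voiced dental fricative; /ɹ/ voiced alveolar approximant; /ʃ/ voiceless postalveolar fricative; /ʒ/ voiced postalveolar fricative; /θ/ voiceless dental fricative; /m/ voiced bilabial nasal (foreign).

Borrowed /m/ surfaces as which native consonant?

/n/ is closest: same manner (nasal), place distance 3 (bilabial→alveolar), same voicing; total 3. Next closest is /b/ at distance 4.

n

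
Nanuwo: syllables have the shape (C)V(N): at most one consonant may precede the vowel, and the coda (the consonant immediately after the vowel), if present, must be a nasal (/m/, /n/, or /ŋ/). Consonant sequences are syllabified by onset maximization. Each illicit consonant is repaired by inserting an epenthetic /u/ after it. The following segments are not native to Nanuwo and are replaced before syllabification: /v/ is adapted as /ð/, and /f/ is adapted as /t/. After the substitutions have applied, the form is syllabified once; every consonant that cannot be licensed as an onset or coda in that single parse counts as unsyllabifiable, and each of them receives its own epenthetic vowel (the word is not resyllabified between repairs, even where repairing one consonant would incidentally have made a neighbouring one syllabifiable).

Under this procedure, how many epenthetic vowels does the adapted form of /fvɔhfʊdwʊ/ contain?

3

After substitution the input is /tðɔhtʊdwʊ/.
The unsyllabifiable consonants are /t/, /h/, /d/; each receives one epenthetic vowel.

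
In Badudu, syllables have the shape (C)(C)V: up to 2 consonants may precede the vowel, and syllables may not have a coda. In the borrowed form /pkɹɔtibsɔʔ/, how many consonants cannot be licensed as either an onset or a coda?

2

Under (C)(C)V, the unsyllabifiable consonants are /p/, /ʔ/ (no codas are permitted; onsets may contain at most 2 consonants).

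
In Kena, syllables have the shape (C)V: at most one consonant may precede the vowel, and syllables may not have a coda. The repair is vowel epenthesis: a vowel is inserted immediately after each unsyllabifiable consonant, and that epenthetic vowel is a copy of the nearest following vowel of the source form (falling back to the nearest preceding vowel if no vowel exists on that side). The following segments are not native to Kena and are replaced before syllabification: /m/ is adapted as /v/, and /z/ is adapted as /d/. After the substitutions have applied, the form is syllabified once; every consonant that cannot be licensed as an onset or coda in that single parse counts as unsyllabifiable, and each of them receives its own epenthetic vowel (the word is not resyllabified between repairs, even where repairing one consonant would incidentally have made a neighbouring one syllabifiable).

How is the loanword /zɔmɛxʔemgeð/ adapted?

Substitution: /z/ → /d/, /m/ → /v/, giving /dɔvɛxʔevgeð/.
Under (C)V, the unsyllabifiable consonants are /x/, /v/, /ð/ (no codas are permitted; onsets are limited to one consonant).
Epenthesis after each stranded consonant: /x/ → /xe/, /v/ → /ve/, /ð/ → /ðe/.

dɔvɛxeʔevegeðe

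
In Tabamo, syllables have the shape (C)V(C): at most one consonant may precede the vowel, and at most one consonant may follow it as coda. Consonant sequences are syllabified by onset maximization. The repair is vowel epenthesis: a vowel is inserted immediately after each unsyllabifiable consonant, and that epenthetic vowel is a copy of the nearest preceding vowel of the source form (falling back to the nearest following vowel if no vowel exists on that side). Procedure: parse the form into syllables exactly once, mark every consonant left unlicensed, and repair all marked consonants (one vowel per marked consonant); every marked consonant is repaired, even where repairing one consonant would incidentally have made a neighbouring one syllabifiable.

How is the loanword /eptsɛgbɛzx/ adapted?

eptesɛgbɛzxɛ

Under (C)V(C), the unsyllabifiable consonants are /t/, /x/ (at most one coda consonant is licensed; onsets are limited to one consonant).
Inserting the epenthetic vowel yields /t/ → /te/, /x/ → /xɛ/.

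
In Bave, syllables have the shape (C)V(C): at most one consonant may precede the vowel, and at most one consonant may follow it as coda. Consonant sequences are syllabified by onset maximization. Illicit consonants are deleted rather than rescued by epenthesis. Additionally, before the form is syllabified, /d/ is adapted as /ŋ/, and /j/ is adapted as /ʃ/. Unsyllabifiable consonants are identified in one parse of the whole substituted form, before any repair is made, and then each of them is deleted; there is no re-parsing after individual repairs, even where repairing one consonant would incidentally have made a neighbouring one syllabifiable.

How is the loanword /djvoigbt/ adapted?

Substitution: /d/ → /ŋ/, /j/ → /ʃ/, giving /ŋʃvoigbt/.
Syllabifying with onset maximization leaves /ŋ/, /ʃ/, /b/, /t/ stranded (at most one coda consonant is licensed; onsets are limited to one consonant).
Each unlicensed consonant is deleted: /ŋ/, /ʃ/, /b/, /t/.

voig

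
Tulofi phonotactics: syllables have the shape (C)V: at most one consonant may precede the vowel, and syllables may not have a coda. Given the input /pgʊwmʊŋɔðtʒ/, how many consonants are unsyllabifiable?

The consonants /p/, /w/, /ð/, /t/, /ʒ/ cannot be parsed into a legal (C)V syllable (no codas are permitted; onsets are limited to one consonant).

5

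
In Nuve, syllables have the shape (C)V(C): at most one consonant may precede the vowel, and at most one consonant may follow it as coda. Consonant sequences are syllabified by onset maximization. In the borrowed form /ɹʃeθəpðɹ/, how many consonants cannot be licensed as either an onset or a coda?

3

The consonants /ɹ/, /ð/, /ɹ/ cannot be parsed into a legal (C)V(C) syllable (at most one coda consonant is licensed; onsets are limited to one consonant).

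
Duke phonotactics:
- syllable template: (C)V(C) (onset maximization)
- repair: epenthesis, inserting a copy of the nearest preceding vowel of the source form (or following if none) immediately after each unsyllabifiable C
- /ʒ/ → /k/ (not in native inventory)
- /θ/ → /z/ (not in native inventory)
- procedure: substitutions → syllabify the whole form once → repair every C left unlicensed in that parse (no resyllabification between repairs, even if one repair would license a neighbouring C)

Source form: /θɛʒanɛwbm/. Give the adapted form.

Substitution: /θ/ → /z/, /ʒ/ → /k/, giving /zɛkanɛwbm/.
Under (C)V(C), the unsyllabifiable consonants are /b/, /m/ (at most one coda consonant is licensed; onsets are limited to one consonant).
Inserting the epenthetic vowel yields /b/ → /bɛ/, /m/ → /mɛ/.

zɛkanɛwbɛmɛ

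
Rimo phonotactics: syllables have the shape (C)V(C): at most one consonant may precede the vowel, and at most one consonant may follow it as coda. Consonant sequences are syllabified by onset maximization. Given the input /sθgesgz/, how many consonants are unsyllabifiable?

4

The consonants /s/, /θ/, /g/, /z/ cannot be parsed into a legal (C)V(C) syllable (at most one coda consonant is licensed; onsets are limited to one consonant).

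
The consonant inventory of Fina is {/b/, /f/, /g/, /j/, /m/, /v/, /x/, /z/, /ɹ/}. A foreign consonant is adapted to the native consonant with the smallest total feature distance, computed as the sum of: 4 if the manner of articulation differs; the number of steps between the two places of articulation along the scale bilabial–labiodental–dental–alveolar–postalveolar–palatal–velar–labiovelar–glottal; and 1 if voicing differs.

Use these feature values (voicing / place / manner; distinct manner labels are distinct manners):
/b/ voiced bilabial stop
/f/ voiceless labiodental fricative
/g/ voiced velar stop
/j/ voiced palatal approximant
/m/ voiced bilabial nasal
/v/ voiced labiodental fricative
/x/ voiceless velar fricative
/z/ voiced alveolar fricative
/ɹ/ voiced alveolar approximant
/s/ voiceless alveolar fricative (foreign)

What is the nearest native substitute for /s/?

/z/ is closest: same manner (fricative), place distance 0 (alveolar→alveolar), voicing differs (+1); total 1. Next closest is /f/ at distance 2.

z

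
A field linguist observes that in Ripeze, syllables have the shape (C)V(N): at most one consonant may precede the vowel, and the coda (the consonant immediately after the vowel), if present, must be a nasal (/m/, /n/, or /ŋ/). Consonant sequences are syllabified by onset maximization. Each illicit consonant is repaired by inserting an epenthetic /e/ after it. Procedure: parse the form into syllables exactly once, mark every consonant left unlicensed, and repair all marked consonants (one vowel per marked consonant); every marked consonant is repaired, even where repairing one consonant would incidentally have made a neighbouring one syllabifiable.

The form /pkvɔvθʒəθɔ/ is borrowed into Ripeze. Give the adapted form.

Under (C)V(N), the unsyllabifiable consonants are /p/, /k/, /v/, /θ/ (only a nasal (/m/, /n/, or /ŋ/) is licensed in coda position; onsets are limited to one consonant).
Each unlicensed consonant becomes the onset of a new syllable: /p/ → /pe/, /k/ → /ke/, /v/ → /ve/, /θ/ → /θe/.

pekevɔveθeʒəθɔ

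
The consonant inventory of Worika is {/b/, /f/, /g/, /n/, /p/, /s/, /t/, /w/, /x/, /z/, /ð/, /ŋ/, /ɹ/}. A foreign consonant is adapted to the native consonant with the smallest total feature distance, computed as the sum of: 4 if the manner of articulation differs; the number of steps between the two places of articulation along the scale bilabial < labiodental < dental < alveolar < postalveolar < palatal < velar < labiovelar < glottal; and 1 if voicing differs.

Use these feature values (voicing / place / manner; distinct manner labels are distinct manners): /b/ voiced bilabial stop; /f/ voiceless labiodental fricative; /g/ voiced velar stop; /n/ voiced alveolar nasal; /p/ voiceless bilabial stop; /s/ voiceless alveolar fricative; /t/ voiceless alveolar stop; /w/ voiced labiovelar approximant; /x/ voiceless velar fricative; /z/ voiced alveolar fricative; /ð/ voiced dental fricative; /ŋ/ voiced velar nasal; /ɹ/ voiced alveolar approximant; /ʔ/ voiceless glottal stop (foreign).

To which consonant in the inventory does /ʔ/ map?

g

/g/ is closest: same manner (stop), place distance 2 (glottal→velar), voicing differs (+1); total 3. Next closest is /t/ at distance 5.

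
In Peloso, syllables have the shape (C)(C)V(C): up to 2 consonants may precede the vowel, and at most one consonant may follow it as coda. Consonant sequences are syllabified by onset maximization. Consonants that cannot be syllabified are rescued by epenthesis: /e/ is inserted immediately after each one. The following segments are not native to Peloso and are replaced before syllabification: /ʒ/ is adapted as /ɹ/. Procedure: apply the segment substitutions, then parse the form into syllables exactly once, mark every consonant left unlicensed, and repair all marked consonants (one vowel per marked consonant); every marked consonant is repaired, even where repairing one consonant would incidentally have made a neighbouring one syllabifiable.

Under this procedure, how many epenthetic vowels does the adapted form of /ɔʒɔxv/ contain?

1

After substitution the input is /ɔɹɔxv/.
The unsyllabifiable consonants are /v/; each receives one epenthetic vowel.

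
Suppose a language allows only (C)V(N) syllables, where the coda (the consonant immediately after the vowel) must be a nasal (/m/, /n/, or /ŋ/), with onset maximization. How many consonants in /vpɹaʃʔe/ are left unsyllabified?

Syllabifying with onset maximization leaves /v/, /p/, /ʃ/ stranded (only a nasal (/m/, /n/, or /ŋ/) is licensed in coda position; onsets are limited to one consonant).

3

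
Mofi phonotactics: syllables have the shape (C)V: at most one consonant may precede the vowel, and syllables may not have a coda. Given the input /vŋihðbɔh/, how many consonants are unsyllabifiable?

4

Syllabifying with onset maximization leaves /v/, /h/, /ð/, /h/ stranded (no codas are permitted; onsets are limited to one consonant).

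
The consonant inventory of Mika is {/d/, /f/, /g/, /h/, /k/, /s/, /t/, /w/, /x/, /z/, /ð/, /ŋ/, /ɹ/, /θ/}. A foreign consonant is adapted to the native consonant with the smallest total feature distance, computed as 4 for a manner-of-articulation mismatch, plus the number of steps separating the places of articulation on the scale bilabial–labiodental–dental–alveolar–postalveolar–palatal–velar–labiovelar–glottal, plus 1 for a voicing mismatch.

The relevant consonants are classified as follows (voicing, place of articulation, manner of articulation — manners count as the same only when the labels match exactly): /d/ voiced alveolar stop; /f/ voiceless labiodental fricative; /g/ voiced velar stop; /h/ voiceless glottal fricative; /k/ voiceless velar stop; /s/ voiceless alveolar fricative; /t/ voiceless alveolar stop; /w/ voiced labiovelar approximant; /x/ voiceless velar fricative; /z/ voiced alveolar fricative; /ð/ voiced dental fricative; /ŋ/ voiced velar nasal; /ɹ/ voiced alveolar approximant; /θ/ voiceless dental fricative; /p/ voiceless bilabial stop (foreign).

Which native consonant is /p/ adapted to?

t

/t/ is closest: same manner (stop), place distance 3 (bilabial→alveolar), same voicing; total 3. Next closest is /d/ at distance 4.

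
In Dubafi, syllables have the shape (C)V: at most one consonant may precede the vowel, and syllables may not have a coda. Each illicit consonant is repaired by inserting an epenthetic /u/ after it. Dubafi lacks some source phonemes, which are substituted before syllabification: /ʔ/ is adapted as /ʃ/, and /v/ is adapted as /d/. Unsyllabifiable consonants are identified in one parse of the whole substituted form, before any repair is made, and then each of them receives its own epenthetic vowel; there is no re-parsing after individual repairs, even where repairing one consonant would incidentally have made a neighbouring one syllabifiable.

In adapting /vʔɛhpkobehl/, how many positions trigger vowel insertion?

5

After substitution the input is /dʃɛhpkobehl/.
The unsyllabifiable consonants are /d/, /h/, /p/, /h/, /l/; each receives one epenthetic vowel.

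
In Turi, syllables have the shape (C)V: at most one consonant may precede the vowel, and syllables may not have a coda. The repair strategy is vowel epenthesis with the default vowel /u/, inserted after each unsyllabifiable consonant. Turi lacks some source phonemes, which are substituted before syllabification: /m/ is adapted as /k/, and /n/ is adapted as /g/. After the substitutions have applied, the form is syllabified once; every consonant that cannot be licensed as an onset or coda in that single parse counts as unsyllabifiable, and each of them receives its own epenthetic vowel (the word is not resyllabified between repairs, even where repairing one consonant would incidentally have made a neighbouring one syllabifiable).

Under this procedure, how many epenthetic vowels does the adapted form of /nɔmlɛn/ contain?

After substitution the input is /gɔklɛg/.
The unsyllabifiable consonants are /k/, /g/; each receives one epenthetic vowel.

2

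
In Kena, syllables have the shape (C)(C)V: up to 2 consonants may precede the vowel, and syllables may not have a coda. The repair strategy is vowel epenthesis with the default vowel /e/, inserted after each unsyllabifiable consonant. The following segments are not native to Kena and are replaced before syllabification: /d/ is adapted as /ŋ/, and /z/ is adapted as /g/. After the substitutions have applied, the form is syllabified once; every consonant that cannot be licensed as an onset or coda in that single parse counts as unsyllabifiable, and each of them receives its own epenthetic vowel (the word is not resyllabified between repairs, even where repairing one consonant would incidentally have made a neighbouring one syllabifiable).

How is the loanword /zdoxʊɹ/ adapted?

gŋoxʊɹe

Substitution: /z/ → /g/, /d/ → /ŋ/, giving /gŋoxʊɹ/.
Syllabifying with onset maximization leaves /ɹ/ stranded (no codas are permitted; onsets may contain at most 2 consonants).
Inserting the epenthetic vowel yields /ɹ/ → /ɹe/.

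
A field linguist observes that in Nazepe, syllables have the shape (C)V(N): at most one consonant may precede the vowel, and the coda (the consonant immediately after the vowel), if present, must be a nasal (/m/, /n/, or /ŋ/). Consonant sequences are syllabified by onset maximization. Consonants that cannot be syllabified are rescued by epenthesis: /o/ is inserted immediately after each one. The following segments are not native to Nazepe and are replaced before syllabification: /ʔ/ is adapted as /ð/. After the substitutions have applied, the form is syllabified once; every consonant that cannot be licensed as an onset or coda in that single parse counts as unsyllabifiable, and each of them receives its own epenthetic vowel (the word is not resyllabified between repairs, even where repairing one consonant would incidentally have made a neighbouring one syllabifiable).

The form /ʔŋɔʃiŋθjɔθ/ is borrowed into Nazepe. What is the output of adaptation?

ðoŋɔʃiŋθojɔθo

Substitution: /ʔ/ → /ð/, giving /ðŋɔʃiŋθjɔθ/.
The consonants /ð/, /θ/, /θ/ cannot be parsed into a legal (C)V(N) syllable (only a nasal (/m/, /n/, or /ŋ/) is licensed in coda position; onsets are limited to one consonant).
Epenthesis after each stranded consonant: /ð/ → /ðo/, /θ/ → /θo/, /θ/ → /θo/.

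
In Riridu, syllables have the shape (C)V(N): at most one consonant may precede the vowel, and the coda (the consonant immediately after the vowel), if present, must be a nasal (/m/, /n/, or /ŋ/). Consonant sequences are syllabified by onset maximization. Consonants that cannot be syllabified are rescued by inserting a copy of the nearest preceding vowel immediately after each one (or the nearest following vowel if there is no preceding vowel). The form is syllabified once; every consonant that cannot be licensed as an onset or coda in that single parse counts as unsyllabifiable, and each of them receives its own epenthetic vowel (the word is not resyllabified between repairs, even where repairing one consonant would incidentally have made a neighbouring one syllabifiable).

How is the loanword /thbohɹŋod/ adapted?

tohobohoɹoŋodo

Syllabifying with onset maximization leaves /t/, /h/, /h/, /ɹ/, /d/ stranded (only a nasal (/m/, /n/, or /ŋ/) is licensed in coda position; onsets are limited to one consonant).
Inserting the epenthetic vowel yields /t/ → /to/, /h/ → /ho/, /h/ → /ho/, /ɹ/ → /ɹo/, /d/ → /do/.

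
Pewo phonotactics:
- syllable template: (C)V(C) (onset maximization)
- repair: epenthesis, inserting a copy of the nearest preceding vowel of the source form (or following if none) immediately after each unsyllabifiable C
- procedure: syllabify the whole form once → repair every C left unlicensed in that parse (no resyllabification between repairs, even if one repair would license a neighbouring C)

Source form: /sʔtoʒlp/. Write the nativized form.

soʔotoʒlopo

Under (C)V(C), the unsyllabifiable consonants are /s/, /ʔ/, /l/, /p/ (at most one coda consonant is licensed; onsets are limited to one consonant).
Each unlicensed consonant becomes the onset of a new syllable: /s/ → /so/, /ʔ/ → /ʔo/, /l/ → /lo/, /p/ → /po/.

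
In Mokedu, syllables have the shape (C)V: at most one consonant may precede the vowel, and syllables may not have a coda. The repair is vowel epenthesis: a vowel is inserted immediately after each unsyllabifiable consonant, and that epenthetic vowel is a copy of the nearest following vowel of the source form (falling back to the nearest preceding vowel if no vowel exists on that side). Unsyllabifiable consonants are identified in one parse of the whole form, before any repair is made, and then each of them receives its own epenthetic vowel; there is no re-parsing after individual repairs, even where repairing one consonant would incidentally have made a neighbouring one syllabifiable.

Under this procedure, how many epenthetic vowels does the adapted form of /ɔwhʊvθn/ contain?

The unsyllabifiable consonants are /w/, /v/, /θ/, /n/; each receives one epenthetic vowel.

4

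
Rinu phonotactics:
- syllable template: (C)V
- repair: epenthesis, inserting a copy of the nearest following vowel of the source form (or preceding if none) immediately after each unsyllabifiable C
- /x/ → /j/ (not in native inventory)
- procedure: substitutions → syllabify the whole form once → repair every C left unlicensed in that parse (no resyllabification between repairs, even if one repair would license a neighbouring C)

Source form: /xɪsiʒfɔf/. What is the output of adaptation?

Substitution: /x/ → /j/, giving /jɪsiʒfɔf/.
The consonants /ʒ/, /f/ cannot be parsed into a legal (C)V syllable (no codas are permitted; onsets are limited to one consonant).
Epenthesis after each stranded consonant: /ʒ/ → /ʒɔ/, /f/ → /fɔ/.

jɪsiʒɔfɔfɔ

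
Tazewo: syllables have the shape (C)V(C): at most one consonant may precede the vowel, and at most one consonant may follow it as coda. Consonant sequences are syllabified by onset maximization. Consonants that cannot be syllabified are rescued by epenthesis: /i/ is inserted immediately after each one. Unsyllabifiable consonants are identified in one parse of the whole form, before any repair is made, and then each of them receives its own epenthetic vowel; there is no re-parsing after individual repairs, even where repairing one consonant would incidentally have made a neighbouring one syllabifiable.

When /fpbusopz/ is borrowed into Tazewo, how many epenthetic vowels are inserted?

The unsyllabifiable consonants are /f/, /p/, /z/; each receives one epenthetic vowel.

3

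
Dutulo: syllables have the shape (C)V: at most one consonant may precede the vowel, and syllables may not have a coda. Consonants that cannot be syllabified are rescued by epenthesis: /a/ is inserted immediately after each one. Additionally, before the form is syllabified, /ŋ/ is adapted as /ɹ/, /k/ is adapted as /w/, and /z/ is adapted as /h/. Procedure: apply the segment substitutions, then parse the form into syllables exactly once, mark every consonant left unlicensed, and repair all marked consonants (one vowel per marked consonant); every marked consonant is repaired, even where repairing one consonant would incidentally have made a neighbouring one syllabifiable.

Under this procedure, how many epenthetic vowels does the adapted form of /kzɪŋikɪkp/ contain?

3

After substitution the input is /whɪɹiwɪwp/.
The unsyllabifiable consonants are /w/, /w/, /p/; each receives one epenthetic vowel.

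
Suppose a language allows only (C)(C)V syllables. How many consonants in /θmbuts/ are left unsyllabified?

Syllabifying with onset maximization leaves /θ/, /t/, /s/ stranded (no codas are permitted; onsets may contain at most 2 consonants).

3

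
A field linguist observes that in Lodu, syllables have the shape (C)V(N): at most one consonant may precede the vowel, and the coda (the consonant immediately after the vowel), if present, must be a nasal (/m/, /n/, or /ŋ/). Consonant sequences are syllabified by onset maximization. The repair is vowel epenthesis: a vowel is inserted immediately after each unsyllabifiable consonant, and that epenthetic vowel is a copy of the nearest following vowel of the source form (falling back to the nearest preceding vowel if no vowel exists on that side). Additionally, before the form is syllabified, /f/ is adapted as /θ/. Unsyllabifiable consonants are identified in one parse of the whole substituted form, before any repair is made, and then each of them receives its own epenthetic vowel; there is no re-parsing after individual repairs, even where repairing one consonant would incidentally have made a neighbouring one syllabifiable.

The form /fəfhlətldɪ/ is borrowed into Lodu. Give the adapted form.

θəθəhələtɪlɪdɪ

Substitution: /f/ → /θ/, giving /θəθhlətldɪ/.
The consonants /θ/, /h/, /t/, /l/ cannot be parsed into a legal (C)V(N) syllable (only a nasal (/m/, /n/, or /ŋ/) is licensed in coda position; onsets are limited to one consonant).
Epenthesis after each stranded consonant: /θ/ → /θə/, /h/ → /hə/, /t/ → /tɪ/, /l/ → /lɪ/.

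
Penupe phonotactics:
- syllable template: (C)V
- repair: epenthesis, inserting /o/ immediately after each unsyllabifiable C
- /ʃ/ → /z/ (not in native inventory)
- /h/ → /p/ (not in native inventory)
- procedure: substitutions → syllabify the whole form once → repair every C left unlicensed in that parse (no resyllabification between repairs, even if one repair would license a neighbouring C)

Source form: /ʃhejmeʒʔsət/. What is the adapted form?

zopejomeʒoʔosəto

Substitution: /ʃ/ → /z/, /h/ → /p/, giving /zpejmeʒʔsət/.
Syllabifying with onset maximization leaves /z/, /j/, /ʒ/, /ʔ/, /t/ stranded (no codas are permitted; onsets are limited to one consonant).
Epenthesis after each stranded consonant: /z/ → /zo/, /j/ → /jo/, /ʒ/ → /ʒo/, /ʔ/ → /ʔo/, /t/ → /to/.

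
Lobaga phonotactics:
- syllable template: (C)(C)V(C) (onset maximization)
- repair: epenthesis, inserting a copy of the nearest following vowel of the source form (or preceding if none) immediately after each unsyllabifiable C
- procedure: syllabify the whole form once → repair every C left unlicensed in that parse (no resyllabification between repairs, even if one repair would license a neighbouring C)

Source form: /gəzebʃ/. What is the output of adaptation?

The consonants /ʃ/ cannot be parsed into a legal (C)(C)V(C) syllable (at most one coda consonant is licensed; onsets may contain at most 2 consonants).
Inserting the epenthetic vowel yields /ʃ/ → /ʃe/.

gəzebʃe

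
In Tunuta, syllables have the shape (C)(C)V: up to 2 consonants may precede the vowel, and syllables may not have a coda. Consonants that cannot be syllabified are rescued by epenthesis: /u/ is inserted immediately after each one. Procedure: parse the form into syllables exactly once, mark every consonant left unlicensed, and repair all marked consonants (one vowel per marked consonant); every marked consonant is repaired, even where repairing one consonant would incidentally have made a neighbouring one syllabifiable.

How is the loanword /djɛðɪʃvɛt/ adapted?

djɛðɪʃvɛtu

Syllabifying with onset maximization leaves /t/ stranded (no codas are permitted; onsets may contain at most 2 consonants).
Each unlicensed consonant becomes the onset of a new syllable: /t/ → /tu/.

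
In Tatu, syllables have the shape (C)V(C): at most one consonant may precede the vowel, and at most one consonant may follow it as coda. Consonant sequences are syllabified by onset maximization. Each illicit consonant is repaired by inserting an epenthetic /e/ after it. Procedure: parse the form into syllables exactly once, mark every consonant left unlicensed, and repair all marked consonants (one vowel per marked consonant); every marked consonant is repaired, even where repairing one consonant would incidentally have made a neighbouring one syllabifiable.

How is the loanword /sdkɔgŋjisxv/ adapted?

Under (C)V(C), the unsyllabifiable consonants are /s/, /d/, /ŋ/, /x/, /v/ (at most one coda consonant is licensed; onsets are limited to one consonant).
Inserting the epenthetic vowel yields /s/ → /se/, /d/ → /de/, /ŋ/ → /ŋe/, /x/ → /xe/, /v/ → /ve/.

sedekɔgŋejisxeve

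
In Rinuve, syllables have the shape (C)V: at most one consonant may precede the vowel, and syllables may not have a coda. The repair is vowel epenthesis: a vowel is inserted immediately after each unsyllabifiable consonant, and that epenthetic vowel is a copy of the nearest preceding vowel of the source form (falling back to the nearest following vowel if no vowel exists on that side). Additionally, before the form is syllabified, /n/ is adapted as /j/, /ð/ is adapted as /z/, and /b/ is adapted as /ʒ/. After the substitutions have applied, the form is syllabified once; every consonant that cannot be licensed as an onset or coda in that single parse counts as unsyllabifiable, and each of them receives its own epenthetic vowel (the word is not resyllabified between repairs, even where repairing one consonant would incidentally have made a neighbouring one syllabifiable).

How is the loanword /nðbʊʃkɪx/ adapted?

jʊzʊʒʊʃʊkɪxɪ

Substitution: /n/ → /j/, /ð/ → /z/, /b/ → /ʒ/, giving /jzʒʊʃkɪx/.
Syllabifying with onset maximization leaves /j/, /z/, /ʃ/, /x/ stranded (no codas are permitted; onsets are limited to one consonant).
Epenthesis after each stranded consonant: /j/ → /jʊ/, /z/ → /zʊ/, /ʃ/ → /ʃʊ/, /x/ → /xɪ/.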